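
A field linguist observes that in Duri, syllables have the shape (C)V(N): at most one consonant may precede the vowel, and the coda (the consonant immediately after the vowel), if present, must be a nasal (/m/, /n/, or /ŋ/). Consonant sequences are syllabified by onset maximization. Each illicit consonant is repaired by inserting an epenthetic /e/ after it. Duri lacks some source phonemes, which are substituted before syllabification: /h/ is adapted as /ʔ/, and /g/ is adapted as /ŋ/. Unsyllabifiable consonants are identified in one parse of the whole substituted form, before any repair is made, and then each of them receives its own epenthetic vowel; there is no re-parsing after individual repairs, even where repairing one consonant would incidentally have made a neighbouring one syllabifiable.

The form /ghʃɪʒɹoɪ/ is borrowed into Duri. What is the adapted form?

ŋeʔeʃɪʒeɹoɪ

Substitution: /g/ → /ŋ/, /h/ → /ʔ/, giving /ŋʔʃɪʒɹoɪ/.
Syllabifying with onset maximization leaves /ŋ/, /ʔ/, /ʒ/ stranded (only a nasal (/m/, /n/, or /ŋ/) is licensed in coda position; onsets are limited to one consonant).
Epenthesis after each stranded consonant: /ŋ/ → /ŋe/, /ʔ/ → /ʔe/, /ʒ/ → /ʒe/.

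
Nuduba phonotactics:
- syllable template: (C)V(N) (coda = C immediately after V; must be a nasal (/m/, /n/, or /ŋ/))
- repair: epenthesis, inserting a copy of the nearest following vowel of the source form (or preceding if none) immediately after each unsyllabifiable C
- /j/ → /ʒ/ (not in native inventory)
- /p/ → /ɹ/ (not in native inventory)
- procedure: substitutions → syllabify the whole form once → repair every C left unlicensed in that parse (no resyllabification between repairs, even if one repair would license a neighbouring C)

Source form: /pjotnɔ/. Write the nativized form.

ɹoʒotɔnɔ

Substitution: /p/ → /ɹ/, /j/ → /ʒ/, giving /ɹʒotnɔ/.
The consonants /ɹ/, /t/ cannot be parsed into a legal (C)V(N) syllable (only a nasal (/m/, /n/, or /ŋ/) is licensed in coda position; onsets are limited to one consonant).
Epenthesis after each stranded consonant: /ɹ/ → /ɹo/, /t/ → /tɔ/.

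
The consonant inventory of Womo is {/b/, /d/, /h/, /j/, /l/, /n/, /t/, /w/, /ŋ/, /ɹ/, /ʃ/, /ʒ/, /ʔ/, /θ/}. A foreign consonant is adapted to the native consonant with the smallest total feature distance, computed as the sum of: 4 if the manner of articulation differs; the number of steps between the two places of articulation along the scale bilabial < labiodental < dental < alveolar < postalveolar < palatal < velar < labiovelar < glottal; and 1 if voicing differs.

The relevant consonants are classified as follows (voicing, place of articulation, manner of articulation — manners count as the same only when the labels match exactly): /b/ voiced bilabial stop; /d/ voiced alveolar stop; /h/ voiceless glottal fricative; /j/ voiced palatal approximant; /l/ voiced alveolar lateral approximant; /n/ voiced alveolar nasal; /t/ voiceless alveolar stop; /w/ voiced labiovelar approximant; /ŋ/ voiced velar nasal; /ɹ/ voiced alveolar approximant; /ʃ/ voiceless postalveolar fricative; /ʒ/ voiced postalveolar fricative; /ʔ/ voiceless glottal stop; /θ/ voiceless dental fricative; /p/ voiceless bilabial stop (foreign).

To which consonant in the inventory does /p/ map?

/b/ is closest: same manner (stop), place distance 0 (bilabial→bilabial), voicing differs (+1); total 1. Next closest is /t/ at distance 3.

b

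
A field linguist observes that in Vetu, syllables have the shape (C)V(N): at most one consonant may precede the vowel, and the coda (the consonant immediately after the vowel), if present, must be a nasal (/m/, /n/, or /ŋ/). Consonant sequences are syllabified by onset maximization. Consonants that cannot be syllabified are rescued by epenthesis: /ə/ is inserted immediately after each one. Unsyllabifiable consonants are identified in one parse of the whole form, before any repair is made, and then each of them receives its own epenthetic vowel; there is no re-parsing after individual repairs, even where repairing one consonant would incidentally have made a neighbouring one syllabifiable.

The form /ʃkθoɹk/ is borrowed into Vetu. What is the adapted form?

ʃəkəθoɹəkə

Under (C)V(N), the unsyllabifiable consonants are /ʃ/, /k/, /ɹ/, /k/ (only a nasal (/m/, /n/, or /ŋ/) is licensed in coda position; onsets are limited to one consonant).
Epenthesis after each stranded consonant: /ʃ/ → /ʃə/, /k/ → /kə/, /ɹ/ → /ɹə/, /k/ → /kə/.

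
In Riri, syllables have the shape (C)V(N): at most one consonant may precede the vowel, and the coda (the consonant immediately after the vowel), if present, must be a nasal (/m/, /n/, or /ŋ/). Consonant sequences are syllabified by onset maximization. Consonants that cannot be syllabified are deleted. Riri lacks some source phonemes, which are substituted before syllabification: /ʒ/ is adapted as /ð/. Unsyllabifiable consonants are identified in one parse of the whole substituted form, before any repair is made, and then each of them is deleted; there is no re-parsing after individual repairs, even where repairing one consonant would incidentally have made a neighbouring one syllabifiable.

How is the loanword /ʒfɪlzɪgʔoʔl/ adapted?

fɪzɪʔo

Substitution: /ʒ/ → /ð/, giving /ðfɪlzɪgʔoʔl/.
Syllabifying with onset maximization leaves /ð/, /l/, /g/, /ʔ/, /l/ stranded (only a nasal (/m/, /n/, or /ŋ/) is licensed in coda position; onsets are limited to one consonant).
Deleting the stranded consonants removes /ð/, /l/, /g/, /ʔ/, /l/.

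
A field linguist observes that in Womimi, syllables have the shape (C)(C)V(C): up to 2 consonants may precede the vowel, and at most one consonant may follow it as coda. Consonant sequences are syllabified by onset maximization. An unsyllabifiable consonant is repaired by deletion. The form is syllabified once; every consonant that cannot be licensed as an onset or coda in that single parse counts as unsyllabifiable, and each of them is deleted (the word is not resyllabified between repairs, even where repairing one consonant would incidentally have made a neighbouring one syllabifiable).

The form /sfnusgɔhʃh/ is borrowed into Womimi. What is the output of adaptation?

fnusgɔh

Syllabifying with onset maximization leaves /s/, /ʃ/, /h/ stranded (at most one coda consonant is licensed; onsets may contain at most 2 consonants).
Each unlicensed consonant is deleted: /s/, /ʃ/, /h/.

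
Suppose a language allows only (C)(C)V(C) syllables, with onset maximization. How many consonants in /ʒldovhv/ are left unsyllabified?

3

Syllabifying with onset maximization leaves /ʒ/, /h/, /v/ stranded (at most one coda consonant is licensed; onsets may contain at most 2 consonants).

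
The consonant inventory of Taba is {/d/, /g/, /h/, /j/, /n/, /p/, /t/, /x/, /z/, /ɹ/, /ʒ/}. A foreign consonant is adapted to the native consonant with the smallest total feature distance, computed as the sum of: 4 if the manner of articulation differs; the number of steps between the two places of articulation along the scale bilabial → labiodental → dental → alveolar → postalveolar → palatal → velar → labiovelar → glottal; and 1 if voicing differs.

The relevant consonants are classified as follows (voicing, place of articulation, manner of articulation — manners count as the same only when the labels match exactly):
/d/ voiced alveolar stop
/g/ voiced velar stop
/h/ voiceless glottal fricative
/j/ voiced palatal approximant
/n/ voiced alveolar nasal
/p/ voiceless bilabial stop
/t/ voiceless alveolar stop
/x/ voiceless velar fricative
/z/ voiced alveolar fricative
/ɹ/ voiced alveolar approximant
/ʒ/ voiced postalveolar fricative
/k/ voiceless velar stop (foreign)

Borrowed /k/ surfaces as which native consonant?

g

/g/ is closest: same manner (stop), place distance 0 (velar→velar), voicing differs (+1); total 1. Next closest is /t/ at distance 3.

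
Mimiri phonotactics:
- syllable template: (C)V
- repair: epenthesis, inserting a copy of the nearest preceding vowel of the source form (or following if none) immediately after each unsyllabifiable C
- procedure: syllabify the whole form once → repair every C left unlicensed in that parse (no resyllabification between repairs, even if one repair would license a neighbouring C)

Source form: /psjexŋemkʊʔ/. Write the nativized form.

pesejexeŋemekʊʔʊ

The consonants /p/, /s/, /x/, /m/, /ʔ/ cannot be parsed into a legal (C)V syllable (no codas are permitted; onsets are limited to one consonant).
Each unlicensed consonant becomes the onset of a new syllable: /p/ → /pe/, /s/ → /se/, /x/ → /xe/, /m/ → /me/, /ʔ/ → /ʔʊ/.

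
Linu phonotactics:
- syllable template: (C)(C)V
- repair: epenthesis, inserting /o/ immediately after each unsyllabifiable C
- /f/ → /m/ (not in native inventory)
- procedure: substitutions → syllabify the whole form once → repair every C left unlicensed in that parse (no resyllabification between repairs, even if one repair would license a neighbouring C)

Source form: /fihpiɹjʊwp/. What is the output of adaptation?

mihpiɹjʊwopo

Substitution: /f/ → /m/, giving /mihpiɹjʊwp/.
The consonants /w/, /p/ cannot be parsed into a legal (C)(C)V syllable (no codas are permitted; onsets may contain at most 2 consonants).
Inserting the epenthetic vowel yields /w/ → /wo/, /p/ → /po/.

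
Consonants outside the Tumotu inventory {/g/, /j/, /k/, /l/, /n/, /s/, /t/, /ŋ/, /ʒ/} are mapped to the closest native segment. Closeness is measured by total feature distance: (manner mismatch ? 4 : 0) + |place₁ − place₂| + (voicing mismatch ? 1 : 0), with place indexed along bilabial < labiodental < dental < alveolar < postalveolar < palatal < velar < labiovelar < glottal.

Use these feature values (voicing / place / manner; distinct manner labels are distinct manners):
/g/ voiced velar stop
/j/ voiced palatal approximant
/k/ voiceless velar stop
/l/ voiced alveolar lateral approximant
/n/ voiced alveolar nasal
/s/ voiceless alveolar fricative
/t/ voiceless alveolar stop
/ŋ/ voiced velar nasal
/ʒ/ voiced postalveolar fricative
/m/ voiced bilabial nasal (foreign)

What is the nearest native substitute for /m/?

/n/ is closest: same manner (nasal), place distance 3 (bilabial→alveolar), same voicing; total 3. Next closest is /ŋ/ at distance 6.

n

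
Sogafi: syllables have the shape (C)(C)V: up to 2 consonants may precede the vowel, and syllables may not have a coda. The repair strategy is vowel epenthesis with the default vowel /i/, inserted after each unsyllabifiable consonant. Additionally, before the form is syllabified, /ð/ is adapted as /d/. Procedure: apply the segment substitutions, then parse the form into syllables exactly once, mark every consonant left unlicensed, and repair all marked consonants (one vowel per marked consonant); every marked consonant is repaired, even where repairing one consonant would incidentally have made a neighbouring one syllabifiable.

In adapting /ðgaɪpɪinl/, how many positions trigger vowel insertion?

After substitution the input is /dgaɪpɪinl/.
The unsyllabifiable consonants are /n/, /l/; each receives one epenthetic vowel.

2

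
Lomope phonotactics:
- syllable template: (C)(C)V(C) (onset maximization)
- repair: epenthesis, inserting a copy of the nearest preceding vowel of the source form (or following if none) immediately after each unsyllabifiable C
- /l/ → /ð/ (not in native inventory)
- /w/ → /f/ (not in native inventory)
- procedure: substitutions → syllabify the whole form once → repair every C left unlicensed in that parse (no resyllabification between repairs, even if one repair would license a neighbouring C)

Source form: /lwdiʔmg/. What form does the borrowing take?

ðifdiʔmigi

Substitution: /l/ → /ð/, /w/ → /f/, giving /ðfdiʔmg/.
Syllabifying with onset maximization leaves /ð/, /m/, /g/ stranded (at most one coda consonant is licensed; onsets may contain at most 2 consonants).
Each unlicensed consonant becomes the onset of a new syllable: /ð/ → /ði/, /m/ → /mi/, /g/ → /gi/.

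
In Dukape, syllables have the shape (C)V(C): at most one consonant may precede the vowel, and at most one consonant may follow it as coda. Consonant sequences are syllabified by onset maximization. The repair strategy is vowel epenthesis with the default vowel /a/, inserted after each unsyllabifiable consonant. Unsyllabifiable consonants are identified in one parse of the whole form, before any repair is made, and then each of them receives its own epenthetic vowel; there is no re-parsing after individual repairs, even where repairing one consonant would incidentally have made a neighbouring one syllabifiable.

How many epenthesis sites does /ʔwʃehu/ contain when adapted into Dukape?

2

The unsyllabifiable consonants are /ʔ/, /w/; each receives one epenthetic vowel.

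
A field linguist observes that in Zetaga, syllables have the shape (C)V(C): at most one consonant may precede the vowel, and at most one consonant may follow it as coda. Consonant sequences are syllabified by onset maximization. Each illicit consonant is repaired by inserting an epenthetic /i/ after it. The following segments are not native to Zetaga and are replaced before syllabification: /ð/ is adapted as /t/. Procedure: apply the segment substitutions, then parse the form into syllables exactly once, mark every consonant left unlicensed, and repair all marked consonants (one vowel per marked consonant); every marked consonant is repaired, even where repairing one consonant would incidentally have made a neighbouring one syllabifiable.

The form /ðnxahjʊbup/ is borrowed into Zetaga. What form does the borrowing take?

Substitution: /ð/ → /t/, giving /tnxahjʊbup/.
Under (C)V(C), the unsyllabifiable consonants are /t/, /n/ (at most one coda consonant is licensed; onsets are limited to one consonant).
Epenthesis after each stranded consonant: /t/ → /ti/, /n/ → /ni/.

tinixahjʊbup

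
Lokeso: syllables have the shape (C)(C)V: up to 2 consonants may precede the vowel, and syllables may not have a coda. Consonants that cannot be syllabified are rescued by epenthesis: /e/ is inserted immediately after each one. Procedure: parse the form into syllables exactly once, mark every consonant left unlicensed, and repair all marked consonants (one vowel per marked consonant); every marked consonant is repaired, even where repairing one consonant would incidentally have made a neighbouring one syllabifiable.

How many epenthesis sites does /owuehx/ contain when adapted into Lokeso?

2

The unsyllabifiable consonants are /h/, /x/; each receives one epenthetic vowel.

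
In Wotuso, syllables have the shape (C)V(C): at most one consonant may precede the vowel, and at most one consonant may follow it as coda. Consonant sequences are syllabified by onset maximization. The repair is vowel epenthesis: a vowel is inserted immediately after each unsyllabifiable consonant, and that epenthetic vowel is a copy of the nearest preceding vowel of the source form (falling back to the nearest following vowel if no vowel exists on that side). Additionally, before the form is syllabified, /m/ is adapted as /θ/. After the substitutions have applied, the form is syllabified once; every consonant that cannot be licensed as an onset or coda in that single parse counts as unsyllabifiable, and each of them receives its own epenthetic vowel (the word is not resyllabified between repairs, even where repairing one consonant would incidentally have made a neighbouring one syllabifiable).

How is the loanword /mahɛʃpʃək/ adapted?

θahɛʃpɛʃək

Substitution: /m/ → /θ/, giving /θahɛʃpʃək/.
The consonants /p/ cannot be parsed into a legal (C)V(C) syllable (at most one coda consonant is licensed; onsets are limited to one consonant).
Epenthesis after each stranded consonant: /p/ → /pɛ/.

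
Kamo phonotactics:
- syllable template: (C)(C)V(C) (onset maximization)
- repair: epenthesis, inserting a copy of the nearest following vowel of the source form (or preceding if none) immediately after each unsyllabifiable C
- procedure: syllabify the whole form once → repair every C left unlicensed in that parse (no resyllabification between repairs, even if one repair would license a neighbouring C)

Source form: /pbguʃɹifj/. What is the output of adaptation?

The consonants /p/, /j/ cannot be parsed into a legal (C)(C)V(C) syllable (at most one coda consonant is licensed; onsets may contain at most 2 consonants).
Each unlicensed consonant becomes the onset of a new syllable: /p/ → /pu/, /j/ → /ji/.

pubguʃɹifji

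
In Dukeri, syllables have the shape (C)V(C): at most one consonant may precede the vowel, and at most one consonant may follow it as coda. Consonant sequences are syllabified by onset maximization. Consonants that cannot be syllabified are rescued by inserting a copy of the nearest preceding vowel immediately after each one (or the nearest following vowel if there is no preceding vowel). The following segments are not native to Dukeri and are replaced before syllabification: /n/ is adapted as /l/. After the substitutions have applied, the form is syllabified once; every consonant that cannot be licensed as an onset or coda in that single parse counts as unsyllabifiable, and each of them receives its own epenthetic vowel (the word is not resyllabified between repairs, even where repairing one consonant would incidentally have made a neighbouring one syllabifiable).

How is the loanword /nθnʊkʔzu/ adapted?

Substitution: /n/ → /l/, giving /lθlʊkʔzu/.
The consonants /l/, /θ/, /ʔ/ cannot be parsed into a legal (C)V(C) syllable (at most one coda consonant is licensed; onsets are limited to one consonant).
Epenthesis after each stranded consonant: /l/ → /lʊ/, /θ/ → /θʊ/, /ʔ/ → /ʔʊ/.

lʊθʊlʊkʔʊzu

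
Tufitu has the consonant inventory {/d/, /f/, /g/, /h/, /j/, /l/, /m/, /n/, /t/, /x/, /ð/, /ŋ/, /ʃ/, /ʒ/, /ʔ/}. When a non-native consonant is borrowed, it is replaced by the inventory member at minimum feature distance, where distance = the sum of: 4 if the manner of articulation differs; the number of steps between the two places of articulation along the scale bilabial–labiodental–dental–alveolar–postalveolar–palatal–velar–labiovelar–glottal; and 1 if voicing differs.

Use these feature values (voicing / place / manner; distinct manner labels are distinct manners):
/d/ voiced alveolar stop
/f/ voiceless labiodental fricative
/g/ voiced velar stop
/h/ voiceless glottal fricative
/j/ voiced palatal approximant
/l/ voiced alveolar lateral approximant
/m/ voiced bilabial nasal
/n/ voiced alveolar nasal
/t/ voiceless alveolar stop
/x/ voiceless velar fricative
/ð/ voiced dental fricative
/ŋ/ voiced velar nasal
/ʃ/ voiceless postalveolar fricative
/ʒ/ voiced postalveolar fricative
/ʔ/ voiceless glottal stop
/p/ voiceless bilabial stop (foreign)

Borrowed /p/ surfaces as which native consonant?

t

/t/ is closest: same manner (stop), place distance 3 (bilabial→alveolar), same voicing; total 3. Next closest is /d/ at distance 4.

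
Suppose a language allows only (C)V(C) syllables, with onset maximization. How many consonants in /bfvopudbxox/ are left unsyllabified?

3

Under (C)V(C), the unsyllabifiable consonants are /b/, /f/, /b/ (at most one coda consonant is licensed; onsets are limited to one consonant).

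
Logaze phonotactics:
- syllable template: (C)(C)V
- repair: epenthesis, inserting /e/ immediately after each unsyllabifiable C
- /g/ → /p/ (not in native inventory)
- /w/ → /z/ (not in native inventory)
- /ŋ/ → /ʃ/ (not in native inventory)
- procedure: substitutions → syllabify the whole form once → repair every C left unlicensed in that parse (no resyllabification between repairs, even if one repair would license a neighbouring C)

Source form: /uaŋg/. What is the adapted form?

Substitution: /ŋ/ → /ʃ/, /g/ → /p/, giving /uaʃp/.
Syllabifying with onset maximization leaves /ʃ/, /p/ stranded (no codas are permitted; onsets may contain at most 2 consonants).
Inserting the epenthetic vowel yields /ʃ/ → /ʃe/, /p/ → /pe/.

uaʃepe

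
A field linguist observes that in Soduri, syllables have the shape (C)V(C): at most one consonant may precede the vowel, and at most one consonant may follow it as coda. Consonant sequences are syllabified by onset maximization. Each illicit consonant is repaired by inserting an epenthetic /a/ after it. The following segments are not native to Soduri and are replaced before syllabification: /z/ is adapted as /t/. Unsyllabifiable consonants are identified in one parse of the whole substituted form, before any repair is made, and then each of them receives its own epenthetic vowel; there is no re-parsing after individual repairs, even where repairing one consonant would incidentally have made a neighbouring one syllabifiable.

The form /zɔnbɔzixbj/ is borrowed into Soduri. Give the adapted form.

tɔnbɔtixbaja

Substitution: /z/ → /t/, giving /tɔnbɔtixbj/.
Syllabifying with onset maximization leaves /b/, /j/ stranded (at most one coda consonant is licensed; onsets are limited to one consonant).
Inserting the epenthetic vowel yields /b/ → /ba/, /j/ → /ja/.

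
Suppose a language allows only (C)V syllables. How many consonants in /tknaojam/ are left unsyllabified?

3

Syllabifying with onset maximization leaves /t/, /k/, /m/ stranded (no codas are permitted; onsets are limited to one consonant).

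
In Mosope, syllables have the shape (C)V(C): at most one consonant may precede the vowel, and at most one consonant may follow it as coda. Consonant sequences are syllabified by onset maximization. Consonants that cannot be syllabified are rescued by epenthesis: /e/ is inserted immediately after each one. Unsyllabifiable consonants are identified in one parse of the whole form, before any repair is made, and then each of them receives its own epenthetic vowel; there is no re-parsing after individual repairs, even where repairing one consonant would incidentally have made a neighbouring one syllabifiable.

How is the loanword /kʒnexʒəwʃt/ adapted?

keʒenexʒəwʃete

Syllabifying with onset maximization leaves /k/, /ʒ/, /ʃ/, /t/ stranded (at most one coda consonant is licensed; onsets are limited to one consonant).
Each unlicensed consonant becomes the onset of a new syllable: /k/ → /ke/, /ʒ/ → /ʒe/, /ʃ/ → /ʃe/, /t/ → /te/.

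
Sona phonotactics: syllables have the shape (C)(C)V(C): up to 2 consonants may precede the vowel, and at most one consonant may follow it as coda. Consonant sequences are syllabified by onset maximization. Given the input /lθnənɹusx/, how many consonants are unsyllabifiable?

2

Under (C)(C)V(C), the unsyllabifiable consonants are /l/, /x/ (at most one coda consonant is licensed; onsets may contain at most 2 consonants).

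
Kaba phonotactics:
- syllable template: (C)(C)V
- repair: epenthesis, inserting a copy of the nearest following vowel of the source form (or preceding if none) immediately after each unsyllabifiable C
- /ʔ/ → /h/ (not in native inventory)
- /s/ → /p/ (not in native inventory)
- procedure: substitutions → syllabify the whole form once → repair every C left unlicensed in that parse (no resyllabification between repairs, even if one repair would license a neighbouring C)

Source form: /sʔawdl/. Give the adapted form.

Substitution: /s/ → /p/, /ʔ/ → /h/, giving /phawdl/.
Under (C)(C)V, the unsyllabifiable consonants are /w/, /d/, /l/ (no codas are permitted; onsets may contain at most 2 consonants).
Epenthesis after each stranded consonant: /w/ → /wa/, /d/ → /da/, /l/ → /la/.

phawadala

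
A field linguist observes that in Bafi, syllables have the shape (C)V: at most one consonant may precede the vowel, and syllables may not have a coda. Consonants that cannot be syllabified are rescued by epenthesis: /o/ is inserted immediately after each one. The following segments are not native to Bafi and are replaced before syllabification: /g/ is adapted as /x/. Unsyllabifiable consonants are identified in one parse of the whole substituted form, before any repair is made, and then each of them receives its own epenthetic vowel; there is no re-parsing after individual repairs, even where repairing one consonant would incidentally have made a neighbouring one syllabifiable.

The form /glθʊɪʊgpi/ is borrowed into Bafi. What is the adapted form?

Substitution: /g/ → /x/, giving /xlθʊɪʊxpi/.
Syllabifying with onset maximization leaves /x/, /l/, /x/ stranded (no codas are permitted; onsets are limited to one consonant).
Each unlicensed consonant becomes the onset of a new syllable: /x/ → /xo/, /l/ → /lo/, /x/ → /xo/.

xoloθʊɪʊxopi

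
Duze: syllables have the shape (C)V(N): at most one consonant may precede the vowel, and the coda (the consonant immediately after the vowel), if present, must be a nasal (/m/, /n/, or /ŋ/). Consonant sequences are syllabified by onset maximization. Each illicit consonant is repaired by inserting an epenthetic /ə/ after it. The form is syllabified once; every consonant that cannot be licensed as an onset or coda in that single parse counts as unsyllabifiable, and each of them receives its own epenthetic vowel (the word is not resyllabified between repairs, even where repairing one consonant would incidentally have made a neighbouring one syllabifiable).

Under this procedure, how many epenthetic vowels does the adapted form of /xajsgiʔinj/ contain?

The unsyllabifiable consonants are /j/, /s/, /j/; each receives one epenthetic vowel.

3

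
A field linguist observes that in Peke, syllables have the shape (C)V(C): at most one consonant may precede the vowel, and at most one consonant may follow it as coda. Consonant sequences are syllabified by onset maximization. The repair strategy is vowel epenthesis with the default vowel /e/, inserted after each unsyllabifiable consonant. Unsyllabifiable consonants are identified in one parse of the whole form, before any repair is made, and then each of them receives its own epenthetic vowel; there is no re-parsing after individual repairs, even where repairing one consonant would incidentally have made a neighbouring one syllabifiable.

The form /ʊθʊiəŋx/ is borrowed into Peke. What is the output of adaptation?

Under (C)V(C), the unsyllabifiable consonants are /x/ (at most one coda consonant is licensed; onsets are limited to one consonant).
Inserting the epenthetic vowel yields /x/ → /xe/.

ʊθʊiəŋxe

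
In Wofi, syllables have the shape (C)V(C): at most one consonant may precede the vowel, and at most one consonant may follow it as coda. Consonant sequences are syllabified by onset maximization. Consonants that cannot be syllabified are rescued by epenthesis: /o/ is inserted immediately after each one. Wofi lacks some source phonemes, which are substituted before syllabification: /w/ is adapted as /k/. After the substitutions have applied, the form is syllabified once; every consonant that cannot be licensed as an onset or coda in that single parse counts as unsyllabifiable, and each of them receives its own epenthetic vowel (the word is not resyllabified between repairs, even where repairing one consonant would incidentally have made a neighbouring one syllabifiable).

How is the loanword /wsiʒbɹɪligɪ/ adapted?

Substitution: /w/ → /k/, giving /ksiʒbɹɪligɪ/.
Under (C)V(C), the unsyllabifiable consonants are /k/, /b/ (at most one coda consonant is licensed; onsets are limited to one consonant).
Inserting the epenthetic vowel yields /k/ → /ko/, /b/ → /bo/.

kosiʒboɹɪligɪ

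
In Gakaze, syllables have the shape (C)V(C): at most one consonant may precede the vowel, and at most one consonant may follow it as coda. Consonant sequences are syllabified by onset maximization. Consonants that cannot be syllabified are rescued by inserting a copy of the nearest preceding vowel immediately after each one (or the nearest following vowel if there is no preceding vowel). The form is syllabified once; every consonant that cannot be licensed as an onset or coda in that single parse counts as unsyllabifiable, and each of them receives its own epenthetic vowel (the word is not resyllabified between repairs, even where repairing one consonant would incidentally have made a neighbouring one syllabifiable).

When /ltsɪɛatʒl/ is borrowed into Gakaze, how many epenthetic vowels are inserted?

The unsyllabifiable consonants are /l/, /t/, /ʒ/, /l/; each receives one epenthetic vowel.

4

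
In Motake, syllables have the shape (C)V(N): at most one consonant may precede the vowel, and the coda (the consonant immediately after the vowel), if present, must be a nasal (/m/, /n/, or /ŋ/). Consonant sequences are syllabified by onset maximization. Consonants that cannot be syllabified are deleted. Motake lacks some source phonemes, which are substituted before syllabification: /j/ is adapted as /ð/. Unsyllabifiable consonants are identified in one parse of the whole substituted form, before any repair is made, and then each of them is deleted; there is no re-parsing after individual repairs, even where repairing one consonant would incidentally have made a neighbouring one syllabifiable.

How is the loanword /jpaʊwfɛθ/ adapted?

paʊfɛ

Substitution: /j/ → /ð/, giving /ðpaʊwfɛθ/.
The consonants /ð/, /w/, /θ/ cannot be parsed into a legal (C)V(N) syllable (only a nasal (/m/, /n/, or /ŋ/) is licensed in coda position; onsets are limited to one consonant).
Deletion applies to /ð/, /w/, /θ/.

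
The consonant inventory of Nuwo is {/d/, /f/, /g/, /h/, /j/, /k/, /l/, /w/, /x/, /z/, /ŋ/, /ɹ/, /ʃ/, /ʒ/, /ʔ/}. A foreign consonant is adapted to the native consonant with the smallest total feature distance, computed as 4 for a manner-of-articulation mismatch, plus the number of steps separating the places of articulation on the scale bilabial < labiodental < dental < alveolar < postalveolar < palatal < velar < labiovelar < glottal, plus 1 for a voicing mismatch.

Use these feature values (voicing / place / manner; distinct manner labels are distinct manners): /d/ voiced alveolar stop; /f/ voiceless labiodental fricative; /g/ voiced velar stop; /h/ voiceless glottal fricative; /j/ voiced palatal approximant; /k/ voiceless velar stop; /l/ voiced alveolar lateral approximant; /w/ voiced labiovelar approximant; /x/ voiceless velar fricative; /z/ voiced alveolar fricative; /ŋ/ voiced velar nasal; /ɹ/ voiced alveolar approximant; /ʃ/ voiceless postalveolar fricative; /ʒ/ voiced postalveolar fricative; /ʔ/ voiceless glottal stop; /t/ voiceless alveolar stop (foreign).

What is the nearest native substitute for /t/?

/d/ is closest: same manner (stop), place distance 0 (alveolar→alveolar), voicing differs (+1); total 1. Next closest is /k/ at distance 3.

d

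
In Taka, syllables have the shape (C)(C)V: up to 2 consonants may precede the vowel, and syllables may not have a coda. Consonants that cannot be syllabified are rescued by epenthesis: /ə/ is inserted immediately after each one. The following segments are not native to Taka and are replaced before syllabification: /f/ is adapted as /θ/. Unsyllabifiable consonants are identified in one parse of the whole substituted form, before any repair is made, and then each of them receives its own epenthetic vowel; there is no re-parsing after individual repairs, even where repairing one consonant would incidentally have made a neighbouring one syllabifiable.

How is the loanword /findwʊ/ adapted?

Substitution: /f/ → /θ/, giving /θindwʊ/.
Syllabifying with onset maximization leaves /n/ stranded (no codas are permitted; onsets may contain at most 2 consonants).
Epenthesis after each stranded consonant: /n/ → /nə/.

θinədwʊ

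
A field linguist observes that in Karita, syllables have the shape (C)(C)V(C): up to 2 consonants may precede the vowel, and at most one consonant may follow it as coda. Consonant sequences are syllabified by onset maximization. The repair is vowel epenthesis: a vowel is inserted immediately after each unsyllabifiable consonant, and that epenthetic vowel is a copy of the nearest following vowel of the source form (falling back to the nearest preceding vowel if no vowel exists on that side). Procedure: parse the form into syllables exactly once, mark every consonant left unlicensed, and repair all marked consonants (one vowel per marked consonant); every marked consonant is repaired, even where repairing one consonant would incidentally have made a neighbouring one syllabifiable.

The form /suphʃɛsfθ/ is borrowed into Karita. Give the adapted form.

suphʃɛsfɛθɛ

Syllabifying with onset maximization leaves /f/, /θ/ stranded (at most one coda consonant is licensed; onsets may contain at most 2 consonants).
Epenthesis after each stranded consonant: /f/ → /fɛ/, /θ/ → /θɛ/.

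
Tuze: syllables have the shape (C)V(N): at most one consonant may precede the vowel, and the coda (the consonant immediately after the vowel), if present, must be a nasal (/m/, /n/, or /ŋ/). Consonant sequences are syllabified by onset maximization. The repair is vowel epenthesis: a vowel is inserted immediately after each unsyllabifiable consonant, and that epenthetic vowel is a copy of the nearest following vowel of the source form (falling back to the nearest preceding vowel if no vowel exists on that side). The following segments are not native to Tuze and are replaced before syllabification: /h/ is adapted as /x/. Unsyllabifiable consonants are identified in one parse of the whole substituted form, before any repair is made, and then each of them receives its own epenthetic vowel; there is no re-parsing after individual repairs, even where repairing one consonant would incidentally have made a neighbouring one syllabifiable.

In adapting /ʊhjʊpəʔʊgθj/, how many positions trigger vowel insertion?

After substitution the input is /ʊxjʊpəʔʊgθj/.
The unsyllabifiable consonants are /x/, /g/, /θ/, /j/; each receives one epenthetic vowel.

4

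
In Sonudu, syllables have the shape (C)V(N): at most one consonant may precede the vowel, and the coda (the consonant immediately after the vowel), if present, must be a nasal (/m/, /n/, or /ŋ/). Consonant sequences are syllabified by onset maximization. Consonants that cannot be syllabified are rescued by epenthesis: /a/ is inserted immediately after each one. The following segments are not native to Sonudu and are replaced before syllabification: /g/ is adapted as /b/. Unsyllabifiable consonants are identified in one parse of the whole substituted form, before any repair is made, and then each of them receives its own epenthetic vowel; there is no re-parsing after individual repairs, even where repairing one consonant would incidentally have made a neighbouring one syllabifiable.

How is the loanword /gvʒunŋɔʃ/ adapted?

bavaʒunŋɔʃa

Substitution: /g/ → /b/, giving /bvʒunŋɔʃ/.
Syllabifying with onset maximization leaves /b/, /v/, /ʃ/ stranded (only a nasal (/m/, /n/, or /ŋ/) is licensed in coda position; onsets are limited to one consonant).
Each unlicensed consonant becomes the onset of a new syllable: /b/ → /ba/, /v/ → /va/, /ʃ/ → /ʃa/.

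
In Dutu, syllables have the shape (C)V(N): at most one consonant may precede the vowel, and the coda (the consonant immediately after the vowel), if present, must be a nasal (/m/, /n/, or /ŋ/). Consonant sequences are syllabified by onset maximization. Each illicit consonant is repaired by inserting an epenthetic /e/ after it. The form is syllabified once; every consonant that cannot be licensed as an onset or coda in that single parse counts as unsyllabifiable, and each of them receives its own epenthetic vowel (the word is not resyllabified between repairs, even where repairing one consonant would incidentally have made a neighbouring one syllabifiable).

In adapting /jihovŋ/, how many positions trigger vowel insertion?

The unsyllabifiable consonants are /v/, /ŋ/; each receives one epenthetic vowel.

2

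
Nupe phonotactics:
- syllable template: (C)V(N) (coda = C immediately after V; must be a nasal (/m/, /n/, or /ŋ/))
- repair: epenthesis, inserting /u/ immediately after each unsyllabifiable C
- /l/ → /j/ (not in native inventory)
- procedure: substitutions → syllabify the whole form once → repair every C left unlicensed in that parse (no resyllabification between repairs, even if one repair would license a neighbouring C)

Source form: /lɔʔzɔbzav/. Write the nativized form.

jɔʔuzɔbuzavu

Substitution: /l/ → /j/, giving /jɔʔzɔbzav/.
Under (C)V(N), the unsyllabifiable consonants are /ʔ/, /b/, /v/ (only a nasal (/m/, /n/, or /ŋ/) is licensed in coda position; onsets are limited to one consonant).
Inserting the epenthetic vowel yields /ʔ/ → /ʔu/, /b/ → /bu/, /v/ → /vu/.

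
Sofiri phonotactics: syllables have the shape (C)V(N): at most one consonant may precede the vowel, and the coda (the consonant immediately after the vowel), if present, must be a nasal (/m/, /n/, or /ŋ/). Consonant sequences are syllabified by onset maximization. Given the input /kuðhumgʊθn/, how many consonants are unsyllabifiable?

Under (C)V(N), the unsyllabifiable consonants are /ð/, /θ/, /n/ (only a nasal (/m/, /n/, or /ŋ/) is licensed in coda position; onsets are limited to one consonant).

3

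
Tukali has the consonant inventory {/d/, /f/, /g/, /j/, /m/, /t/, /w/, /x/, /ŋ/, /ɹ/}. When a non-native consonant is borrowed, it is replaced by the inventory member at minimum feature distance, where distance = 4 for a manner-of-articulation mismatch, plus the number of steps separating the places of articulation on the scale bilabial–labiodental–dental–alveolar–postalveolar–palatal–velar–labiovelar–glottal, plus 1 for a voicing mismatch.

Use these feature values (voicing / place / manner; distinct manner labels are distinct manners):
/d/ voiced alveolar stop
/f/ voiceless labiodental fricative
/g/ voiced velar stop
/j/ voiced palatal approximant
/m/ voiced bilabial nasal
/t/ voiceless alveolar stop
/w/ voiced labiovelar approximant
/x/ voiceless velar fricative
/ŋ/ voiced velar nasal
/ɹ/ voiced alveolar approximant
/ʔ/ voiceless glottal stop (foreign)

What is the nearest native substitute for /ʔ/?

g

/g/ is closest: same manner (stop), place distance 2 (glottal→velar), voicing differs (+1); total 3. Next closest is /t/ at distance 5.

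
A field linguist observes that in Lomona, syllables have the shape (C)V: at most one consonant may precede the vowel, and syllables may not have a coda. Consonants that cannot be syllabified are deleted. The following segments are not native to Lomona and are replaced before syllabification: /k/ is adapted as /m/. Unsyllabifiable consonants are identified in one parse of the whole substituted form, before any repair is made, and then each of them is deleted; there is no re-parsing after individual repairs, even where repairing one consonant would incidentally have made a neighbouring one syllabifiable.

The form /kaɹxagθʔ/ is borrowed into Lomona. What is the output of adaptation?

Substitution: /k/ → /m/, giving /maɹxagθʔ/.
Under (C)V, the unsyllabifiable consonants are /ɹ/, /g/, /θ/, /ʔ/ (no codas are permitted; onsets are limited to one consonant).
Deleting the stranded consonants removes /ɹ/, /g/, /θ/, /ʔ/.

maxa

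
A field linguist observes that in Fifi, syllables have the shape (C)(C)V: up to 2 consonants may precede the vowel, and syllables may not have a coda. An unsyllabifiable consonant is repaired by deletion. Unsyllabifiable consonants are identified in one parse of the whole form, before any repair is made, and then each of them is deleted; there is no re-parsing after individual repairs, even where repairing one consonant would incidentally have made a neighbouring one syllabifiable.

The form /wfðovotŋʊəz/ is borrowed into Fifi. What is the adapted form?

The consonants /w/, /z/ cannot be parsed into a legal (C)(C)V syllable (no codas are permitted; onsets may contain at most 2 consonants).
Deleting the stranded consonants removes /w/, /z/.

fðovotŋʊə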